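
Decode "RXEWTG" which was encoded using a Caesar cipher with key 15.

Step 1: Reverse the shift by subtracting 15 from each letter position.
  R (position 17) -> position (17-15) mod 26 = 2 -> C
  X (position 23) -> position (23-15) mod 26 = 8 -> I
  E (position 4) -> position (4-15) mod 26 = 15 -> P
  W (position 22) -> position (22-15) mod 26 = 7 -> H
  T (position 19) -> position (19-15) mod 26 = 4 -> E
  G (position 6) -> position (6-15) mod 26 = 17 -> R
Decrypted message: CIPHER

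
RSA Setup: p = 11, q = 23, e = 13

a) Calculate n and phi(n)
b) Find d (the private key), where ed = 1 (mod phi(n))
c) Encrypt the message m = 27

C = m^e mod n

Step 1: n = 11 * 23 = 253.
Step 2: phi(n) = (11-1)(23-1) = 10 * 22 = 220.
Step 3: Find d = 13^(-1) mod 220 = 17.
  Verify: 13 * 17 = 221 = 1 (mod 220).
Step 4: C = 27^13 mod 253 = 246.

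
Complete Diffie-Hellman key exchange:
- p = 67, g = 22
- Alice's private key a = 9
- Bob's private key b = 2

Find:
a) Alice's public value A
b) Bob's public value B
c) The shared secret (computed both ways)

Step 1: A = g^a mod p = 22^9 mod 67 = 9.
Step 2: B = g^b mod p = 22^2 mod 67 = 15.
Step 3: Alice computes s = B^a mod p = 15^9 mod 67 = 14.
Step 4: Bob computes s = A^b mod p = 9^2 mod 67 = 14.
Both sides agree: shared secret = 14.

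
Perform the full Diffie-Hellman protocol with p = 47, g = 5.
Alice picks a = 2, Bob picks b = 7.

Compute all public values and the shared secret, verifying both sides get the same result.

Step 1: A = g^a mod p = 5^2 mod 47 = 25.
Step 2: B = g^b mod p = 5^7 mod 47 = 11.
Step 3: Alice computes s = B^a mod p = 11^2 mod 47 = 27.
Step 4: Bob computes s = A^b mod p = 25^7 mod 47 = 27.
Both sides agree: shared secret = 27.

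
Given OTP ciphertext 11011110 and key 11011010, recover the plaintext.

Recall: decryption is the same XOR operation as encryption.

Step 1: XOR ciphertext with key:
  Ciphertext: 11011110
  Key:        11011010
  XOR:        00000100
Step 2: Plaintext = 00000100 = 4 in decimal.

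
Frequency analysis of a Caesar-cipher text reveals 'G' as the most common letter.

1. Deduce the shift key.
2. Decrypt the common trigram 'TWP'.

Step 1: In English, 'E' is the most frequent letter (12.7%).
Step 2: The most frequent ciphertext letter is 'G' (position 6).
Step 3: Shift = (6 - 4) mod 26 = 2.
Step 4: Decrypt 'TWP' by shifting back 2:
  T -> R
  W -> U
  P -> N
Step 5: 'TWP' decrypts to 'RUN'.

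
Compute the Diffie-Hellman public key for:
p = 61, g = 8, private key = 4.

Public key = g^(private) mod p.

Step 1: A = g^a mod p = 8^4 mod 61.
  8^1 mod 61 = 8
  8^2 mod 61 = (8 * 8) mod 61 = 3
  8^3 mod 61 = (3 * 8) mod 61 = 24
  8^4 mod 61 = (24 * 8) mod 61 = 9
Result: A = 9.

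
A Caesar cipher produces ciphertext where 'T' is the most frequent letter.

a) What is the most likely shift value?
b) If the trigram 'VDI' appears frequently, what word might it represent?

Step 1: In English, 'E' is the most frequent letter (12.7%).
Step 2: The most frequent ciphertext letter is 'T' (position 19).
Step 3: Shift = (19 - 4) mod 26 = 15.
Step 4: Decrypt 'VDI' by shifting back 15:
  V -> G
  D -> O
  I -> T
Step 5: 'VDI' decrypts to 'GOT'.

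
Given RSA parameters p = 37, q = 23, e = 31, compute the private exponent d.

Step 1: n = 37 * 23 = 851.
Step 2: phi(n) = 36 * 22 = 792.
Step 3: Find d such that 31 * d = 1 (mod 792).
Step 4: d = 31^(-1) mod 792 = 511.
Verification: 31 * 511 = 15841 = 20 * 792 + 1.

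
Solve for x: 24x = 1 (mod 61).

Step 1: We need x such that 24 * x = 1 (mod 61).
Step 2: Using the extended Euclidean algorithm or trial:
  24 * 28 = 672 = 11 * 61 + 1.
Step 3: Since 672 mod 61 = 1, the inverse is x = 28.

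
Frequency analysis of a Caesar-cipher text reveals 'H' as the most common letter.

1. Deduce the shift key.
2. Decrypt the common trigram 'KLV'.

Step 1: In English, 'E' is the most frequent letter (12.7%).
Step 2: The most frequent ciphertext letter is 'H' (position 7).
Step 3: Shift = (7 - 4) mod 26 = 3.
Step 4: Decrypt 'KLV' by shifting back 3:
  K -> H
  L -> I
  V -> S
Step 5: 'KLV' decrypts to 'HIS'.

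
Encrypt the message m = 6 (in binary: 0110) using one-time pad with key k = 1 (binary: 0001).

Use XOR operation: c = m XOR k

Step 1: Write out the XOR operation bit by bit:
  Message: 0110
  Key:     0001
  XOR:     0111
Step 2: Convert to decimal: 0111 = 7.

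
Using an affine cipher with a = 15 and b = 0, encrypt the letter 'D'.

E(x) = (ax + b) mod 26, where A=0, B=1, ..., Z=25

Step 1: Convert 'D' to number: x = 3.
Step 2: E(3) = (15 * 3 + 0) mod 26 = 45 mod 26 = 19.
Step 3: Convert 19 back to letter: T.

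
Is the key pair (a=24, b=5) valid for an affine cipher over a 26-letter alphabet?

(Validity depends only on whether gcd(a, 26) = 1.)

Step 1: Compute gcd(24, 26).
Step 2: gcd(24, 26) = 2.
Since gcd = 2 != 1, 24 shares a common factor with 26, so it cannot be used.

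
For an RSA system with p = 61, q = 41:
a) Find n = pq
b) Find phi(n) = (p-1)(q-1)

Step 1: n = p * q = 61 * 41 = 2501.
Step 2: phi(n) = (p-1)(q-1) = 60 * 40 = 2400.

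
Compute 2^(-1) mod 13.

Step 1: We need x such that 2 * x = 1 (mod 13).
Step 2: Using the extended Euclidean algorithm or trial:
  2 * 7 = 14 = 1 * 13 + 1.
Step 3: Since 14 mod 13 = 1, the inverse is x = 7.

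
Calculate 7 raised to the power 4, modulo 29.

Step 1: Compute 7^4 mod 29 step by step, reducing modulo 29 at each step.
  7^1 mod 29 = 7
  7^2 mod 29 = (7 * 7) mod 29 = 20
  7^3 mod 29 = (20 * 7) mod 29 = 24
  7^4 mod 29 = (24 * 7) mod 29 = 23
Step 2: Result = 23.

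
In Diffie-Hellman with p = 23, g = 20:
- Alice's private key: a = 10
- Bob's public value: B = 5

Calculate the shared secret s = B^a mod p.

Step 1: s = B^a mod p = 5^10 mod 23.
  5^1 mod 23 = 5
  5^2 mod 23 = (5 * 5) mod 23 = 2
  5^3 mod 23 = (2 * 5) mod 23 = 10
  5^4 mod 23 = (10 * 5) mod 23 = 4
  5^5 mod 23 = (4 * 5) mod 23 = 20
  5^6 mod 23 = (20 * 5) mod 23 = 8
  5^7 mod 23 = (8 * 5) mod 23 = 17
  5^8 mod 23 = (17 * 5) mod 23 = 16
  5^9 mod 23 = (16 * 5) mod 23 = 11
  5^10 mod 23 = (11 * 5) mod 23 = 9
Result: shared secret = 9.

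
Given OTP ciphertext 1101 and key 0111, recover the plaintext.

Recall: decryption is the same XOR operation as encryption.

Step 1: XOR ciphertext with key:
  Ciphertext: 1101
  Key:        0111
  XOR:        1010
Step 2: Plaintext = 1010 = 10 in decimal.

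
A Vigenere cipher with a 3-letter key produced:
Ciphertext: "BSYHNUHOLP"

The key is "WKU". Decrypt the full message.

Step 1: Key 'WKU' has length 3. Extended key: WKUWKUWKUW
Step 2: Decrypt each position:
  B(1) - W(22) = 5 = F
  S(18) - K(10) = 8 = I
  Y(24) - U(20) = 4 = E
  H(7) - W(22) = 11 = L
  N(13) - K(10) = 3 = D
  U(20) - U(20) = 0 = A
  H(7) - W(22) = 11 = L
  O(14) - K(10) = 4 = E
  L(11) - U(20) = 17 = R
  P(15) - W(22) = 19 = T
Plaintext: FIELDALERT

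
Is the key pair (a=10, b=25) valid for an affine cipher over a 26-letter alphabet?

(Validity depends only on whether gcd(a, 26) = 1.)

Step 1: Compute gcd(10, 26).
Step 2: gcd(10, 26) = 2.
Since gcd = 2 != 1, 10 shares a common factor with 26, so it cannot be used.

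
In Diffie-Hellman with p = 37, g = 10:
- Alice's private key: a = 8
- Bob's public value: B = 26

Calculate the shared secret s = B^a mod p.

Step 1: s = B^a mod p = 26^8 mod 37.
  26^1 mod 37 = 26
  26^2 mod 37 = (26 * 26) mod 37 = 10
  26^3 mod 37 = (10 * 26) mod 37 = 1
  26^4 mod 37 = (1 * 26) mod 37 = 26
  26^5 mod 37 = (26 * 26) mod 37 = 10
  26^6 mod 37 = (10 * 26) mod 37 = 1
  26^7 mod 37 = (1 * 26) mod 37 = 26
  26^8 mod 37 = (26 * 26) mod 37 = 10
Result: shared secret = 10.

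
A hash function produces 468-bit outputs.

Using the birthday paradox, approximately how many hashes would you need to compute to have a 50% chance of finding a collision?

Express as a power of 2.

Step 1: The birthday paradox gives collision probability ~50% after sqrt(2^n) = 2^(n/2) hashes.
Step 2: For 468-bit output: 2^(468/2) = 2^234.
Step 3: Approximately 2^234 hash computations needed.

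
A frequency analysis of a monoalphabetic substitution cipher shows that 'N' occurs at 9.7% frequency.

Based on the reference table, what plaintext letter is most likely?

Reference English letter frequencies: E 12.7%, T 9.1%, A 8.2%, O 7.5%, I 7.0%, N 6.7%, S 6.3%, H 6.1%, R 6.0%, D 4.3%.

Step 1: The observed frequency is 9.7%.
Step 2: Compare with English frequencies:
  E: 12.7% (difference: 3.0%)
  T: 9.1% (difference: 0.6%) <-- closest
  A: 8.2% (difference: 1.5%)
  O: 7.5% (difference: 2.2%)
  I: 7.0% (difference: 2.7%)
  N: 6.7% (difference: 3.0%)
  S: 6.3% (difference: 3.4%)
  H: 6.1% (difference: 3.6%)
  R: 6.0% (difference: 3.7%)
  D: 4.3% (difference: 5.4%)
Step 3: 'N' most likely represents 'T' (frequency 9.1%).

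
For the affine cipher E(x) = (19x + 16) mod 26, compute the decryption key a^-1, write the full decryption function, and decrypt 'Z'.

Step 1: Find a^-1, the modular inverse of 19 mod 26.
Step 2: We need 19 * a^-1 = 1 (mod 26).
Step 3: 19 * 11 = 209 = 8 * 26 + 1, so a^-1 = 11.
Step 4: D(y) = 11(y - 16) mod 26.
Step 5: Apply to 'Z' (y = 25): D(25) = 11 * (25 - 16) mod 26 = 11 * 9 mod 26 = 21 -> 'V'.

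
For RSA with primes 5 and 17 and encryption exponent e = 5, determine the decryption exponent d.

Step 1: n = 5 * 17 = 85.
Step 2: phi(n) = 4 * 16 = 64.
Step 3: Find d such that 5 * d = 1 (mod 64).
Step 4: d = 5^(-1) mod 64 = 13.
Verification: 5 * 13 = 65 = 1 * 64 + 1.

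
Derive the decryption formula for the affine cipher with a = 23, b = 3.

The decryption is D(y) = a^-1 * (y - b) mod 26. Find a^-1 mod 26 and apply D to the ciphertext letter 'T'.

Step 1: Find a^-1, the modular inverse of 23 mod 26.
Step 2: We need 23 * a^-1 = 1 (mod 26).
Step 3: 23 * 17 = 391 = 15 * 26 + 1, so a^-1 = 17.
Step 4: D(y) = 17(y - 3) mod 26.
Step 5: Apply to 'T' (y = 19): D(19) = 17 * (19 - 3) mod 26 = 17 * 16 mod 26 = 12 -> 'M'.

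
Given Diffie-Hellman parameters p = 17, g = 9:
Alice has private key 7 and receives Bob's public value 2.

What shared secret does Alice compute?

Step 1: s = B^a mod p = 2^7 mod 17.
  2^1 mod 17 = 2
  2^2 mod 17 = (2 * 2) mod 17 = 4
  2^3 mod 17 = (4 * 2) mod 17 = 8
  2^4 mod 17 = (8 * 2) mod 17 = 16
  2^5 mod 17 = (16 * 2) mod 17 = 15
  2^6 mod 17 = (15 * 2) mod 17 = 13
  2^7 mod 17 = (13 * 2) mod 17 = 9
Result: shared secret = 9.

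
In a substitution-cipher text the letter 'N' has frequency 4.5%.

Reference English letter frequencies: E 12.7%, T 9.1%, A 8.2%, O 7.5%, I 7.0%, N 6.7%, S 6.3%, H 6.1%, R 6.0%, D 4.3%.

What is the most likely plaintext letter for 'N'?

Step 1: The observed frequency is 4.5%.
Step 2: Compare with English frequencies:
  E: 12.7% (difference: 8.2%)
  T: 9.1% (difference: 4.6%)
  A: 8.2% (difference: 3.7%)
  O: 7.5% (difference: 3.0%)
  I: 7.0% (difference: 2.5%)
  N: 6.7% (difference: 2.2%)
  S: 6.3% (difference: 1.8%)
  H: 6.1% (difference: 1.6%)
  R: 6.0% (difference: 1.5%)
  D: 4.3% (difference: 0.2%) <-- closest
Step 3: 'N' most likely represents 'D' (frequency 4.3%).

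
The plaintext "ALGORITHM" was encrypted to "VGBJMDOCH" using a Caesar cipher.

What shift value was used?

Step 1: Compare first letters: A (position 0) -> V (position 21).
Step 2: Shift = (21 - 0) mod 26 = 21.
The shift value is 21.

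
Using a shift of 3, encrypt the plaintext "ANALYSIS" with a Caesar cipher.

Step 1: For each letter, shift forward by 3 positions (mod 26).
  A (position 0) -> position (0+3) mod 26 = 3 -> D
  N (position 13) -> position (13+3) mod 26 = 16 -> Q
  A (position 0) -> position (0+3) mod 26 = 3 -> D
  L (position 11) -> position (11+3) mod 26 = 14 -> O
  Y (position 24) -> position (24+3) mod 26 = 1 -> B
  S (position 18) -> position (18+3) mod 26 = 21 -> V
  I (position 8) -> position (8+3) mod 26 = 11 -> L
  S (position 18) -> position (18+3) mod 26 = 21 -> V
Result: DQDOBVLV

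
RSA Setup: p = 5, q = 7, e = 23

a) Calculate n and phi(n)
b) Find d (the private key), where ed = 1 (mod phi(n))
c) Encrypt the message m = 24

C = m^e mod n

Step 1: n = 5 * 7 = 35.
Step 2: phi(n) = (5-1)(7-1) = 4 * 6 = 24.
Step 3: Find d = 23^(-1) mod 24 = 23.
  Verify: 23 * 23 = 529 = 1 (mod 24).
Step 4: C = 24^23 mod 35 = 19.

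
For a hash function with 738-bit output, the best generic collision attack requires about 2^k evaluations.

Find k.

Step 1: The hash has a 738-bit output.
Step 2: Collision resistance means it should be infeasible to find any x != y with h(x) = h(y).
By the birthday bound, a generic collision search succeeds after about sqrt(2^738) = 2^(738/2) = 2^369 evaluations.
Step 3: Security level = 369 bits.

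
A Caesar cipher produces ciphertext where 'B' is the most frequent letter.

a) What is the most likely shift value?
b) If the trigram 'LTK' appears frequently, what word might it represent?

Step 1: In English, 'E' is the most frequent letter (12.7%).
Step 2: The most frequent ciphertext letter is 'B' (position 1).
Step 3: Shift = (1 - 4) mod 26 = 23.
Step 4: Decrypt 'LTK' by shifting back 23:
  L -> O
  T -> W
  K -> N
Step 5: 'LTK' decrypts to 'OWN'.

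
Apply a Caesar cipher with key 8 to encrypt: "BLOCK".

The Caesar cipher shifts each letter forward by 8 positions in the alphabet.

Step 1: For each letter, shift forward by 8 positions (mod 26).
  B (position 1) -> position (1+8) mod 26 = 9 -> J
  L (position 11) -> position (11+8) mod 26 = 19 -> T
  O (position 14) -> position (14+8) mod 26 = 22 -> W
  C (position 2) -> position (2+8) mod 26 = 10 -> K
  K (position 10) -> position (10+8) mod 26 = 18 -> S
Result: JTWKS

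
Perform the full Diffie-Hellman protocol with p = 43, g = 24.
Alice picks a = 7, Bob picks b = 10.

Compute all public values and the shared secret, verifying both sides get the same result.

Step 1: A = g^a mod p = 24^7 mod 43 = 6.
Step 2: B = g^b mod p = 24^10 mod 43 = 40.
Step 3: Alice computes s = B^a mod p = 40^7 mod 43 = 6.
Step 4: Bob computes s = A^b mod p = 6^10 mod 43 = 6.
Both sides agree: shared secret = 6.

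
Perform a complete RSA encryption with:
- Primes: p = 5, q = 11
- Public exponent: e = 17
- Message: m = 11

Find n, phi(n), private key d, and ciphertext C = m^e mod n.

Step 1: n = 5 * 11 = 55.
Step 2: phi(n) = (5-1)(11-1) = 4 * 10 = 40.
Step 3: Find d = 17^(-1) mod 40 = 33.
  Verify: 17 * 33 = 561 = 1 (mod 40).
Step 4: C = 11^17 mod 55 = 11.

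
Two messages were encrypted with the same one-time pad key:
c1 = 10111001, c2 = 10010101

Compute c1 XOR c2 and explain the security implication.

Step 1: c1 XOR c2 = (m1 XOR k) XOR (m2 XOR k).
Step 2: By XOR associativity/commutativity: = m1 XOR m2 XOR k XOR k = m1 XOR m2.
Step 3: 10111001 XOR 10010101 = 00101100 = 44.
Step 4: The key cancels out! An attacker learns m1 XOR m2 = 44, revealing the relationship between plaintexts.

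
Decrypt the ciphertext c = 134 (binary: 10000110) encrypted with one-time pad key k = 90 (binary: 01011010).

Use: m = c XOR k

Step 1: XOR ciphertext with key:
  Ciphertext: 10000110
  Key:        01011010
  XOR:        11011100
Step 2: Plaintext = 11011100 = 220 in decimal.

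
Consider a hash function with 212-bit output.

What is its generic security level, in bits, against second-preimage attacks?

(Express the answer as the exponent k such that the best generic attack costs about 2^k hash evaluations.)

Step 1: The hash has a 212-bit output.
Step 2: Second-preimage resistance means: given a specific input x, it should be infeasible to find a different y with h(y) = h(x).
With a 212-bit output, a generic search for a second preimage costs about 2^212 evaluations (each trial matches the fixed target with probability 2^-212).
Step 3: Security level = 212 bits.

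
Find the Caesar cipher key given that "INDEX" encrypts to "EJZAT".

Step 1: Compare first letters: I (position 8) -> E (position 4).
Step 2: Shift = (4 - 8) mod 26 = 22.
The shift value is 22.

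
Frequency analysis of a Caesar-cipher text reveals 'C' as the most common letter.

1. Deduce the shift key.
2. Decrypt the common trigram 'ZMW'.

Step 1: In English, 'E' is the most frequent letter (12.7%).
Step 2: The most frequent ciphertext letter is 'C' (position 2).
Step 3: Shift = (2 - 4) mod 26 = 24.
Step 4: Decrypt 'ZMW' by shifting back 24:
  Z -> B
  M -> O
  W -> Y
Step 5: 'ZMW' decrypts to 'BOY'.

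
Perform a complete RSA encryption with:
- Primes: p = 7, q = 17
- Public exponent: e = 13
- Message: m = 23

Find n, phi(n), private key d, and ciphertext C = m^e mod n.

Step 1: n = 7 * 17 = 119.
Step 2: phi(n) = (7-1)(17-1) = 6 * 16 = 96.
Step 3: Find d = 13^(-1) mod 96 = 37.
  Verify: 13 * 37 = 481 = 1 (mod 96).
Step 4: C = 23^13 mod 119 = 44.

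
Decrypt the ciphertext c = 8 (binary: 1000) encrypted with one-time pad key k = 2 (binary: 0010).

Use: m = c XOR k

Step 1: XOR ciphertext with key:
  Ciphertext: 1000
  Key:        0010
  XOR:        1010
Step 2: Plaintext = 1010 = 10 in decimal.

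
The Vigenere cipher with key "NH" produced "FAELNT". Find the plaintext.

Step 1: Extend key: NHNHNH
Step 2: Decrypt each letter (c - k) mod 26:
  F(5) - N(13) = (5-13) mod 26 = 18 = S
  A(0) - H(7) = (0-7) mod 26 = 19 = T
  E(4) - N(13) = (4-13) mod 26 = 17 = R
  L(11) - H(7) = (11-7) mod 26 = 4 = E
  N(13) - N(13) = (13-13) mod 26 = 0 = A
  T(19) - H(7) = (19-7) mod 26 = 12 = M
Plaintext: STREAM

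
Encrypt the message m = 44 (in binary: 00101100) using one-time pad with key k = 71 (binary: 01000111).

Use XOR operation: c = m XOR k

Step 1: Write out the XOR operation bit by bit:
  Message: 00101100
  Key:     01000111
  XOR:     01101011
Step 2: Convert to decimal: 01101011 = 107.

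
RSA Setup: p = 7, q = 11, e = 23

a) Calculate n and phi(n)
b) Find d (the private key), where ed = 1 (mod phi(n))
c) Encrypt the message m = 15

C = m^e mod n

Step 1: n = 7 * 11 = 77.
Step 2: phi(n) = (7-1)(11-1) = 6 * 10 = 60.
Step 3: Find d = 23^(-1) mod 60 = 47.
  Verify: 23 * 47 = 1081 = 1 (mod 60).
Step 4: C = 15^23 mod 77 = 64.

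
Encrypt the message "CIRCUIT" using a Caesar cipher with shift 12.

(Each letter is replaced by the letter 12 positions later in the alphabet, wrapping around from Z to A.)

Step 1: For each letter, shift forward by 12 positions (mod 26).
  C (position 2) -> position (2+12) mod 26 = 14 -> O
  I (position 8) -> position (8+12) mod 26 = 20 -> U
  R (position 17) -> position (17+12) mod 26 = 3 -> D
  C (position 2) -> position (2+12) mod 26 = 14 -> O
  U (position 20) -> position (20+12) mod 26 = 6 -> G
  I (position 8) -> position (8+12) mod 26 = 20 -> U
  T (position 19) -> position (19+12) mod 26 = 5 -> F
Result: OUDOGUF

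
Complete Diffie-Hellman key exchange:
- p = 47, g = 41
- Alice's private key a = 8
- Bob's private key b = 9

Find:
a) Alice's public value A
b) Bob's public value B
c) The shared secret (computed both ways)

Step 1: A = g^a mod p = 41^8 mod 47 = 24.
Step 2: B = g^b mod p = 41^9 mod 47 = 44.
Step 3: Alice computes s = B^a mod p = 44^8 mod 47 = 28.
Step 4: Bob computes s = A^b mod p = 24^9 mod 47 = 28.
Both sides agree: shared secret = 28.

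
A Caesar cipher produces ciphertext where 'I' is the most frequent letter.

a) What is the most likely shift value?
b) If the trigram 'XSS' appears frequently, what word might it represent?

Step 1: In English, 'E' is the most frequent letter (12.7%).
Step 2: The most frequent ciphertext letter is 'I' (position 8).
Step 3: Shift = (8 - 4) mod 26 = 4.
Step 4: Decrypt 'XSS' by shifting back 4:
  X -> T
  S -> O
  S -> O
Step 5: 'XSS' decrypts to 'TOO'.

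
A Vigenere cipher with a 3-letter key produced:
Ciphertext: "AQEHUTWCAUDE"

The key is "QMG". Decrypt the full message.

Step 1: Key 'QMG' has length 3. Extended key: QMGQMGQMGQMG
Step 2: Decrypt each position:
  A(0) - Q(16) = 10 = K
  Q(16) - M(12) = 4 = E
  E(4) - G(6) = 24 = Y
  H(7) - Q(16) = 17 = R
  U(20) - M(12) = 8 = I
  T(19) - G(6) = 13 = N
  W(22) - Q(16) = 6 = G
  C(2) - M(12) = 16 = Q
  A(0) - G(6) = 20 = U
  U(20) - Q(16) = 4 = E
  D(3) - M(12) = 17 = R
  E(4) - G(6) = 24 = Y
Plaintext: KEYRINGQUERY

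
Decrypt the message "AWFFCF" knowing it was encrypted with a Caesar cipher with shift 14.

Step 1: Reverse the shift by subtracting 14 from each letter position.
  A (position 0) -> position (0-14) mod 26 = 12 -> M
  W (position 22) -> position (22-14) mod 26 = 8 -> I
  F (position 5) -> position (5-14) mod 26 = 17 -> R
  F (position 5) -> position (5-14) mod 26 = 17 -> R
  C (position 2) -> position (2-14) mod 26 = 14 -> O
  F (position 5) -> position (5-14) mod 26 = 17 -> R
Decrypted message: MIRROR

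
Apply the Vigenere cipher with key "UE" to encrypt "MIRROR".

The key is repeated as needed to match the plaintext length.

Step 1: Repeat key to match plaintext length:
  Plaintext: MIRROR
  Key:       UEUEUE
Step 2: Encrypt each letter:
  M(12) + U(20) = (12+20) mod 26 = 6 = G
  I(8) + E(4) = (8+4) mod 26 = 12 = M
  R(17) + U(20) = (17+20) mod 26 = 11 = L
  R(17) + E(4) = (17+4) mod 26 = 21 = V
  O(14) + U(20) = (14+20) mod 26 = 8 = I
  R(17) + E(4) = (17+4) mod 26 = 21 = V
Ciphertext: GMLVIV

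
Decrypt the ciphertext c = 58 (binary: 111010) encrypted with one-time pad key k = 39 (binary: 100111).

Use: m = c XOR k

Step 1: XOR ciphertext with key:
  Ciphertext: 111010
  Key:        100111
  XOR:        011101
Step 2: Plaintext = 011101 = 29 in decimal.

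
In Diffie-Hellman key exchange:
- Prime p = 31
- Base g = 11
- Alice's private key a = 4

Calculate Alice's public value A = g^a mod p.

Step 1: A = g^a mod p = 11^4 mod 31.
  11^1 mod 31 = 11
  11^2 mod 31 = (11 * 11) mod 31 = 28
  11^3 mod 31 = (28 * 11) mod 31 = 29
  11^4 mod 31 = (29 * 11) mod 31 = 9
Result: A = 9.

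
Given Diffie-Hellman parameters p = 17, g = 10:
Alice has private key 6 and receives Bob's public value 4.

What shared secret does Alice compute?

Step 1: s = B^a mod p = 4^6 mod 17.
  4^1 mod 17 = 4
  4^2 mod 17 = (4 * 4) mod 17 = 16
  4^3 mod 17 = (16 * 4) mod 17 = 13
  4^4 mod 17 = (13 * 4) mod 17 = 1
  4^5 mod 17 = (1 * 4) mod 17 = 4
  4^6 mod 17 = (4 * 4) mod 17 = 16
Result: shared secret = 16.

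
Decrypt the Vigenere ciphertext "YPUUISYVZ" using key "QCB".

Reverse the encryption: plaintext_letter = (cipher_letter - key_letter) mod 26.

Step 1: Extend key: QCBQCBQCB
Step 2: Decrypt each letter (c - k) mod 26:
  Y(24) - Q(16) = (24-16) mod 26 = 8 = I
  P(15) - C(2) = (15-2) mod 26 = 13 = N
  U(20) - B(1) = (20-1) mod 26 = 19 = T
  U(20) - Q(16) = (20-16) mod 26 = 4 = E
  I(8) - C(2) = (8-2) mod 26 = 6 = G
  S(18) - B(1) = (18-1) mod 26 = 17 = R
  Y(24) - Q(16) = (24-16) mod 26 = 8 = I
  V(21) - C(2) = (21-2) mod 26 = 19 = T
  Z(25) - B(1) = (25-1) mod 26 = 24 = Y
Plaintext: INTEGRITY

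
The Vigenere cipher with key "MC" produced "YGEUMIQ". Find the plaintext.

Step 1: Extend key: MCMCMCM
Step 2: Decrypt each letter (c - k) mod 26:
  Y(24) - M(12) = (24-12) mod 26 = 12 = M
  G(6) - C(2) = (6-2) mod 26 = 4 = E
  E(4) - M(12) = (4-12) mod 26 = 18 = S
  U(20) - C(2) = (20-2) mod 26 = 18 = S
  M(12) - M(12) = (12-12) mod 26 = 0 = A
  I(8) - C(2) = (8-2) mod 26 = 6 = G
  Q(16) - M(12) = (16-12) mod 26 = 4 = E
Plaintext: MESSAGE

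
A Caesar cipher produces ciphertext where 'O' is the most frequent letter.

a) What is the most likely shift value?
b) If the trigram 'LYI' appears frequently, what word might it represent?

Step 1: In English, 'E' is the most frequent letter (12.7%).
Step 2: The most frequent ciphertext letter is 'O' (position 14).
Step 3: Shift = (14 - 4) mod 26 = 10.
Step 4: Decrypt 'LYI' by shifting back 10:
  L -> B
  Y -> O
  I -> Y
Step 5: 'LYI' decrypts to 'BOY'.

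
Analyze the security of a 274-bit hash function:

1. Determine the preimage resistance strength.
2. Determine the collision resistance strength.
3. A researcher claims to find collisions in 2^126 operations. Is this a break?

Step 1: Preimage resistance requires brute-force of 2^274 operations.
Step 2: Collision resistance (birthday bound) = 2^(274/2) = 2^137.
Step 3: The claimed attack costs 2^126 operations.
Step 4: Since 2^126 < 2^137, the claimed attack beats the generic birthday bound, so collision resistance is broken.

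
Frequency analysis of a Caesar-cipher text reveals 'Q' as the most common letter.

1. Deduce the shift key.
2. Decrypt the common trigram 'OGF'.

Step 1: In English, 'E' is the most frequent letter (12.7%).
Step 2: The most frequent ciphertext letter is 'Q' (position 16).
Step 3: Shift = (16 - 4) mod 26 = 12.
Step 4: Decrypt 'OGF' by shifting back 12:
  O -> C
  G -> U
  F -> T
Step 5: 'OGF' decrypts to 'CUT'.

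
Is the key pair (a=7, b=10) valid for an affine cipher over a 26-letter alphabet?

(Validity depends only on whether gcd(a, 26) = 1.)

Step 1: Compute gcd(7, 26).
Step 2: gcd(7, 26) = 1.
Since gcd = 1, 7 is coprime with 26, so it is a valid key.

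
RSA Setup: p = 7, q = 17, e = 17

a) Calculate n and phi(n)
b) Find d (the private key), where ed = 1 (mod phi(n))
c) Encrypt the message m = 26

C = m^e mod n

Step 1: n = 7 * 17 = 119.
Step 2: phi(n) = (7-1)(17-1) = 6 * 16 = 96.
Step 3: Find d = 17^(-1) mod 96 = 17.
  Verify: 17 * 17 = 289 = 1 (mod 96).
Step 4: C = 26^17 mod 119 = 94.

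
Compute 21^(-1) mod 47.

Step 1: We need x such that 21 * x = 1 (mod 47).
Step 2: Using the extended Euclidean algorithm or trial:
  21 * 9 = 189 = 4 * 47 + 1.
Step 3: Since 189 mod 47 = 1, the inverse is x = 9.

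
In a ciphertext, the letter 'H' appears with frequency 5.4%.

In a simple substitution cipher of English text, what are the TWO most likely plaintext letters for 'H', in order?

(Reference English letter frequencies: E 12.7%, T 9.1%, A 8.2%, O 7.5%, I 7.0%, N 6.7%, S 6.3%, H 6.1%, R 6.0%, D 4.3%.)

Step 1: Observed frequency of 'H' is 5.4%.
Step 2: Compute distances to each reference frequency and sort:
  R (6.0%): difference = 0.6% <-- BEST
  H (6.1%): difference = 0.7% <-- RUNNER-UP
  S (6.3%): difference = 0.9%
  D (4.3%): difference = 1.1%
  N (6.7%): difference = 1.3%
Step 3: Most likely is 'R' (6.0%, diff 0.6%); second most likely is 'H' (6.1%, diff 0.7%).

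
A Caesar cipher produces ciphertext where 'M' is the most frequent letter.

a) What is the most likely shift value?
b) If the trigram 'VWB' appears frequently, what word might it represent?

Step 1: In English, 'E' is the most frequent letter (12.7%).
Step 2: The most frequent ciphertext letter is 'M' (position 12).
Step 3: Shift = (12 - 4) mod 26 = 8.
Step 4: Decrypt 'VWB' by shifting back 8:
  V -> N
  W -> O
  B -> T
Step 5: 'VWB' decrypts to 'NOT'.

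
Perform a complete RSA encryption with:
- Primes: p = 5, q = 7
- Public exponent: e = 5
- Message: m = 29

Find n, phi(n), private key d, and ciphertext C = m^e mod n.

Step 1: n = 5 * 7 = 35.
Step 2: phi(n) = (5-1)(7-1) = 4 * 6 = 24.
Step 3: Find d = 5^(-1) mod 24 = 5.
  Verify: 5 * 5 = 25 = 1 (mod 24).
Step 4: C = 29^5 mod 35 = 29.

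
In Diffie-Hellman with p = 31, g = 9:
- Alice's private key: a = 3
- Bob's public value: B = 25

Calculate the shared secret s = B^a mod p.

Step 1: s = B^a mod p = 25^3 mod 31.
  25^1 mod 31 = 25
  25^2 mod 31 = (25 * 25) mod 31 = 5
  25^3 mod 31 = (5 * 25) mod 31 = 1
Result: shared secret = 1.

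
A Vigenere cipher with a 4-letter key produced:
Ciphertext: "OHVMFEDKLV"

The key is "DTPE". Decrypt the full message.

Step 1: Key 'DTPE' has length 4. Extended key: DTPEDTPEDT
Step 2: Decrypt each position:
  O(14) - D(3) = 11 = L
  H(7) - T(19) = 14 = O
  V(21) - P(15) = 6 = G
  M(12) - E(4) = 8 = I
  F(5) - D(3) = 2 = C
  E(4) - T(19) = 11 = L
  D(3) - P(15) = 14 = O
  K(10) - E(4) = 6 = G
  L(11) - D(3) = 8 = I
  V(21) - T(19) = 2 = C
Plaintext: LOGICLOGIC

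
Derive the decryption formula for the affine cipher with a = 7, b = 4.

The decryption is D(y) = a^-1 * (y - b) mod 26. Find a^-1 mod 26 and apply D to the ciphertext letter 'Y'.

Step 1: Find a^-1, the modular inverse of 7 mod 26.
Step 2: We need 7 * a^-1 = 1 (mod 26).
Step 3: 7 * 15 = 105 = 4 * 26 + 1, so a^-1 = 15.
Step 4: D(y) = 15(y - 4) mod 26.
Step 5: Apply to 'Y' (y = 24): D(24) = 15 * (24 - 4) mod 26 = 15 * 20 mod 26 = 14 -> 'O'.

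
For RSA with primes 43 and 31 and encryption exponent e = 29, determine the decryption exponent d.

Step 1: n = 43 * 31 = 1333.
Step 2: phi(n) = 42 * 30 = 1260.
Step 3: Find d such that 29 * d = 1 (mod 1260).
Step 4: d = 29^(-1) mod 1260 = 869.
Verification: 29 * 869 = 25201 = 20 * 1260 + 1.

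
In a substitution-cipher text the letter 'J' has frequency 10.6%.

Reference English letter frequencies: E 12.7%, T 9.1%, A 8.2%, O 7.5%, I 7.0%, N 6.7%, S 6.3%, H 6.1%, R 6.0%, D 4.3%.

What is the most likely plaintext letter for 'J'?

Step 1: The observed frequency is 10.6%.
Step 2: Compare with English frequencies:
  E: 12.7% (difference: 2.1%)
  T: 9.1% (difference: 1.5%) <-- closest
  A: 8.2% (difference: 2.4%)
  O: 7.5% (difference: 3.1%)
  I: 7.0% (difference: 3.6%)
  N: 6.7% (difference: 3.9%)
  S: 6.3% (difference: 4.3%)
  H: 6.1% (difference: 4.5%)
  R: 6.0% (difference: 4.6%)
  D: 4.3% (difference: 6.3%)
Step 3: 'J' most likely represents 'T' (frequency 9.1%).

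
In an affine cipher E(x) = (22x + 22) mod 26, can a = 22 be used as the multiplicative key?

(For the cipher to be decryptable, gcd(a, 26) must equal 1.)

Step 1: Compute gcd(22, 26).
Step 2: gcd(22, 26) = 2.
Since gcd = 2 != 1, 22 shares a common factor with 26, so it cannot be used.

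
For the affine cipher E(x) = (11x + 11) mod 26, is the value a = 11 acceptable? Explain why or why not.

Step 1: Compute gcd(11, 26).
Step 2: gcd(11, 26) = 1.
Since gcd = 1, 11 is coprime with 26, so it is a valid key.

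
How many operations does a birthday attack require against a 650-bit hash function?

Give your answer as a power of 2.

Step 1: The birthday paradox gives collision probability ~50% after sqrt(2^n) = 2^(n/2) hashes.
Step 2: For 650-bit output: 2^(650/2) = 2^325.
Step 3: Approximately 2^325 hash computations needed.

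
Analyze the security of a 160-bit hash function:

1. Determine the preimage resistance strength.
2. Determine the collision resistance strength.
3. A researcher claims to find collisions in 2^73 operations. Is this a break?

Step 1: Preimage resistance requires brute-force of 2^160 operations.
Step 2: Collision resistance (birthday bound) = 2^(160/2) = 2^80.
Step 3: The claimed attack costs 2^73 operations.
Step 4: Since 2^73 < 2^80, the claimed attack beats the generic birthday bound, so collision resistance is broken.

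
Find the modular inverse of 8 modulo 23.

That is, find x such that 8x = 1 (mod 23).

Step 1: We need x such that 8 * x = 1 (mod 23).
Step 2: Using the extended Euclidean algorithm or trial:
  8 * 3 = 24 = 1 * 23 + 1.
Step 3: Since 24 mod 23 = 1, the inverse is x = 3.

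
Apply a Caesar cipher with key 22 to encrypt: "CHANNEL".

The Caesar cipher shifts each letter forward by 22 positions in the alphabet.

Step 1: For each letter, shift forward by 22 positions (mod 26).
  C (position 2) -> position (2+22) mod 26 = 24 -> Y
  H (position 7) -> position (7+22) mod 26 = 3 -> D
  A (position 0) -> position (0+22) mod 26 = 22 -> W
  N (position 13) -> position (13+22) mod 26 = 9 -> J
  N (position 13) -> position (13+22) mod 26 = 9 -> J
  E (position 4) -> position (4+22) mod 26 = 0 -> A
  L (position 11) -> position (11+22) mod 26 = 7 -> H
Result: YDWJJAH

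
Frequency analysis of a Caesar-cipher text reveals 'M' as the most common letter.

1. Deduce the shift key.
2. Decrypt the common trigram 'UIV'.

Step 1: In English, 'E' is the most frequent letter (12.7%).
Step 2: The most frequent ciphertext letter is 'M' (position 12).
Step 3: Shift = (12 - 4) mod 26 = 8.
Step 4: Decrypt 'UIV' by shifting back 8:
  U -> M
  I -> A
  V -> N
Step 5: 'UIV' decrypts to 'MAN'.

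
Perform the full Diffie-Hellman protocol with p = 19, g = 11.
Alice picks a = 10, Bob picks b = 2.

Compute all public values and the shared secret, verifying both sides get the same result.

Step 1: A = g^a mod p = 11^10 mod 19 = 11.
Step 2: B = g^b mod p = 11^2 mod 19 = 7.
Step 3: Alice computes s = B^a mod p = 7^10 mod 19 = 7.
Step 4: Bob computes s = A^b mod p = 11^2 mod 19 = 7.
Both sides agree: shared secret = 7.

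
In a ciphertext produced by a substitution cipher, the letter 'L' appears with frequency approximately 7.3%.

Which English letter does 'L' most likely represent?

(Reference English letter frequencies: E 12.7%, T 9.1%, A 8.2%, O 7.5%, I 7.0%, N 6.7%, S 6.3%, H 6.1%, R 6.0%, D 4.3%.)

Step 1: The observed frequency is 7.3%.
Step 2: Compare with English frequencies:
  E: 12.7% (difference: 5.4%)
  T: 9.1% (difference: 1.8%)
  A: 8.2% (difference: 0.9%)
  O: 7.5% (difference: 0.2%) <-- closest
  I: 7.0% (difference: 0.3%)
  N: 6.7% (difference: 0.6%)
  S: 6.3% (difference: 1.0%)
  H: 6.1% (difference: 1.2%)
  R: 6.0% (difference: 1.3%)
  D: 4.3% (difference: 3.0%)
Step 3: 'L' most likely represents 'O' (frequency 7.5%).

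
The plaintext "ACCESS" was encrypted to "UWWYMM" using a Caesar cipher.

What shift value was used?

Step 1: Compare first letters: A (position 0) -> U (position 20).
Step 2: Shift = (20 - 0) mod 26 = 20.
The shift value is 20.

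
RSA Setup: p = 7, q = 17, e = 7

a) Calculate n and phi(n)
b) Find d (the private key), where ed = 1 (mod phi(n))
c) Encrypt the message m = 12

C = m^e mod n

Step 1: n = 7 * 17 = 119.
Step 2: phi(n) = (7-1)(17-1) = 6 * 16 = 96.
Step 3: Find d = 7^(-1) mod 96 = 55.
  Verify: 7 * 55 = 385 = 1 (mod 96).
Step 4: C = 12^7 mod 119 = 75.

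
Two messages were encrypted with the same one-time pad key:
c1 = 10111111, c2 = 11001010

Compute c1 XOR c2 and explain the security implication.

Step 1: c1 XOR c2 = (m1 XOR k) XOR (m2 XOR k).
Step 2: By XOR associativity/commutativity: = m1 XOR m2 XOR k XOR k = m1 XOR m2.
Step 3: 10111111 XOR 11001010 = 01110101 = 117.
Step 4: The key cancels out! An attacker learns m1 XOR m2 = 117, revealing the relationship between plaintexts.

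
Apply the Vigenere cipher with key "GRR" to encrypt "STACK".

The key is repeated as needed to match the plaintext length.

Step 1: Repeat key to match plaintext length:
  Plaintext: STACK
  Key:       GRRGR
Step 2: Encrypt each letter:
  S(18) + G(6) = (18+6) mod 26 = 24 = Y
  T(19) + R(17) = (19+17) mod 26 = 10 = K
  A(0) + R(17) = (0+17) mod 26 = 17 = R
  C(2) + G(6) = (2+6) mod 26 = 8 = I
  K(10) + R(17) = (10+17) mod 26 = 1 = B
Ciphertext: YKRIB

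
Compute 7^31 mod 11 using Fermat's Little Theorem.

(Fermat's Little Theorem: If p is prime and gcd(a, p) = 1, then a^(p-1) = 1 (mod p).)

Step 1: Since 11 is prime, by Fermat's Little Theorem: 7^10 = 1 (mod 11).
Step 2: Reduce exponent: 31 mod 10 = 1.
Step 3: So 7^31 = 7^1 (mod 11).
Step 4: 7^1 mod 11 = 7.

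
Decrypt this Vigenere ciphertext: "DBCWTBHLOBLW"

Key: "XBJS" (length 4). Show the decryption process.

Step 1: Key 'XBJS' has length 4. Extended key: XBJSXBJSXBJS
Step 2: Decrypt each position:
  D(3) - X(23) = 6 = G
  B(1) - B(1) = 0 = A
  C(2) - J(9) = 19 = T
  W(22) - S(18) = 4 = E
  T(19) - X(23) = 22 = W
  B(1) - B(1) = 0 = A
  H(7) - J(9) = 24 = Y
  L(11) - S(18) = 19 = T
  O(14) - X(23) = 17 = R
  B(1) - B(1) = 0 = A
  L(11) - J(9) = 2 = C
  W(22) - S(18) = 4 = E
Plaintext: GATEWAYTRACE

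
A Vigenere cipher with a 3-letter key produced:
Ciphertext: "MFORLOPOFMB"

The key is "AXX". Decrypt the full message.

Step 1: Key 'AXX' has length 3. Extended key: AXXAXXAXXAX
Step 2: Decrypt each position:
  M(12) - A(0) = 12 = M
  F(5) - X(23) = 8 = I
  O(14) - X(23) = 17 = R
  R(17) - A(0) = 17 = R
  L(11) - X(23) = 14 = O
  O(14) - X(23) = 17 = R
  P(15) - A(0) = 15 = P
  O(14) - X(23) = 17 = R
  F(5) - X(23) = 8 = I
  M(12) - A(0) = 12 = M
  B(1) - X(23) = 4 = E
Plaintext: MIRRORPRIME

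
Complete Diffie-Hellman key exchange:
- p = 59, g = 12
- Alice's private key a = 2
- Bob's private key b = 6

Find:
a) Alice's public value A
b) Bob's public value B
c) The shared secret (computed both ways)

Step 1: A = g^a mod p = 12^2 mod 59 = 26.
Step 2: B = g^b mod p = 12^6 mod 59 = 53.
Step 3: Alice computes s = B^a mod p = 53^2 mod 59 = 36.
Step 4: Bob computes s = A^b mod p = 26^6 mod 59 = 36.
Both sides agree: shared secret = 36.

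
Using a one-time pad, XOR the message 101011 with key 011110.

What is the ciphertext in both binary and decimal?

Step 1: Write out the XOR operation bit by bit:
  Message: 101011
  Key:     011110
  XOR:     110101
Step 2: Convert to decimal: 110101 = 53.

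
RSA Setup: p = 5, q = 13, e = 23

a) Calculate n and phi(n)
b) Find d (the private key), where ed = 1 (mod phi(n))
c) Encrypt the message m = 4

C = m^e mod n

Step 1: n = 5 * 13 = 65.
Step 2: phi(n) = (5-1)(13-1) = 4 * 12 = 48.
Step 3: Find d = 23^(-1) mod 48 = 23.
  Verify: 23 * 23 = 529 = 1 (mod 48).
Step 4: C = 4^23 mod 65 = 49.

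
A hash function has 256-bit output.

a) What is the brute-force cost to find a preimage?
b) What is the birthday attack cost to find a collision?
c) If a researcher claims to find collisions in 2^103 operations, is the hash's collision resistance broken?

Step 1: Preimage resistance requires brute-force of 2^256 operations.
Step 2: Collision resistance (birthday bound) = 2^(256/2) = 2^128.
Step 3: The claimed attack costs 2^103 operations.
Step 4: Since 2^103 < 2^128, the claimed attack beats the generic birthday bound, so collision resistance is broken.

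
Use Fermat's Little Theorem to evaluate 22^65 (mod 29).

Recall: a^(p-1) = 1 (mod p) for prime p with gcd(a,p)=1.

Step 1: Since 29 is prime, by Fermat's Little Theorem: 22^28 = 1 (mod 29).
Step 2: Reduce exponent: 65 mod 28 = 9.
Step 3: So 22^65 = 22^9 (mod 29).
Step 4: 22^9 mod 29 = 9.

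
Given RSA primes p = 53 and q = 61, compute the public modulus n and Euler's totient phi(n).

Step 1: n = p * q = 53 * 61 = 3233.
Step 2: phi(n) = (p-1)(q-1) = 52 * 60 = 3120.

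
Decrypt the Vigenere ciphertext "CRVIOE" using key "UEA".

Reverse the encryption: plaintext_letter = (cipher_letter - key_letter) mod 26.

Step 1: Extend key: UEAUEA
Step 2: Decrypt each letter (c - k) mod 26:
  C(2) - U(20) = (2-20) mod 26 = 8 = I
  R(17) - E(4) = (17-4) mod 26 = 13 = N
  V(21) - A(0) = (21-0) mod 26 = 21 = V
  I(8) - U(20) = (8-20) mod 26 = 14 = O
  O(14) - E(4) = (14-4) mod 26 = 10 = K
  E(4) - A(0) = (4-0) mod 26 = 4 = E
Plaintext: INVOKE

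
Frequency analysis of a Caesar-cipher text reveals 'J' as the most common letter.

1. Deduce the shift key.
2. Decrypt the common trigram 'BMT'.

Step 1: In English, 'E' is the most frequent letter (12.7%).
Step 2: The most frequent ciphertext letter is 'J' (position 9).
Step 3: Shift = (9 - 4) mod 26 = 5.
Step 4: Decrypt 'BMT' by shifting back 5:
  B -> W
  M -> H
  T -> O
Step 5: 'BMT' decrypts to 'WHO'.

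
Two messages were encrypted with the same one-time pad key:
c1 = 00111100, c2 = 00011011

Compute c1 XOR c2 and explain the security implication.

Step 1: c1 XOR c2 = (m1 XOR k) XOR (m2 XOR k).
Step 2: By XOR associativity/commutativity: = m1 XOR m2 XOR k XOR k = m1 XOR m2.
Step 3: 00111100 XOR 00011011 = 00100111 = 39.
Step 4: The key cancels out! An attacker learns m1 XOR m2 = 39, revealing the relationship between plaintexts.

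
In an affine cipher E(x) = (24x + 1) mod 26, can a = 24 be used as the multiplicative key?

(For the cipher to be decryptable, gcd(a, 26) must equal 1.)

Step 1: Compute gcd(24, 26).
Step 2: gcd(24, 26) = 2.
Since gcd = 2 != 1, 24 shares a common factor with 26, so it cannot be used.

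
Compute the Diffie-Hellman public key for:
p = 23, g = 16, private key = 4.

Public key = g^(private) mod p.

Step 1: A = g^a mod p = 16^4 mod 23.
  16^1 mod 23 = 16
  16^2 mod 23 = (16 * 16) mod 23 = 3
  16^3 mod 23 = (3 * 16) mod 23 = 2
  16^4 mod 23 = (2 * 16) mod 23 = 9
Result: A = 9.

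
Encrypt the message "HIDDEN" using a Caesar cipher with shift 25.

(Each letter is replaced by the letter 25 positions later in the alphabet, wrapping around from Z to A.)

Step 1: For each letter, shift forward by 25 positions (mod 26).
  H (position 7) -> position (7+25) mod 26 = 6 -> G
  I (position 8) -> position (8+25) mod 26 = 7 -> H
  D (position 3) -> position (3+25) mod 26 = 2 -> C
  D (position 3) -> position (3+25) mod 26 = 2 -> C
  E (position 4) -> position (4+25) mod 26 = 3 -> D
  N (position 13) -> position (13+25) mod 26 = 12 -> M
Result: GHCCDM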